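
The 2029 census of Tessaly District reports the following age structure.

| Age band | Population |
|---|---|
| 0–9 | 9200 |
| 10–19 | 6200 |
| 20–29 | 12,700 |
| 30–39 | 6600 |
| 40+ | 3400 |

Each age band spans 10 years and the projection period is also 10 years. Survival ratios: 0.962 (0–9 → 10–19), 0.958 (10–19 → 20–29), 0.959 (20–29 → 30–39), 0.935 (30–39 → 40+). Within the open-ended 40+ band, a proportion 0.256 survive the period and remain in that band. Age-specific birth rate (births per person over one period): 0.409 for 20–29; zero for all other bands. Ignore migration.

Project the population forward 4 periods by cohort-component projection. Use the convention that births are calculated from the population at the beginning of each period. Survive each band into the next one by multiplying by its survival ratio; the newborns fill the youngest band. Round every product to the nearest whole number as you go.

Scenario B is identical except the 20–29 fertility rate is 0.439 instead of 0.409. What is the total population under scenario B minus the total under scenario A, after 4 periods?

— Period 1 —
Births: 12700 × 0.409 = 5194
10–19: 9200 × 0.962 = 8850
20–29: 6200 × 0.958 = 5940
30–39: 12700 × 0.959 = 12179
40+: 6600 × 0.935 + 3400 × 0.256 = 6171 + 870 = 7041
End of period: [5194, 8850, 5940, 12179, 7041]
— Period 2 —
Births: 5940 × 0.409 = 2429
10–19: 5194 × 0.962 = 4997
20–29: 8850 × 0.958 = 8478
30–39: 5940 × 0.959 = 5696
40+: 12179 × 0.935 + 7041 × 0.256 = 11387 + 1802 = 13189
End of period: [2429, 4997, 8478, 5696, 13189]
— Period 3 —
Births: 8478 × 0.409 = 3468
10–19: 2429 × 0.962 = 2337
20–29: 4997 × 0.958 = 4787
30–39: 8478 × 0.959 = 8130
40+: 5696 × 0.935 + 13189 × 0.256 = 5326 + 3376 = 8702
End of period: [3468, 2337, 4787, 8130, 8702]
— Period 4 —
Births: 4787 × 0.409 = 1958
10–19: 3468 × 0.962 = 3336
20–29: 2337 × 0.958 = 2239
30–39: 4787 × 0.959 = 4591
40+: 8130 × 0.935 + 8702 × 0.256 = 7602 + 2228 = 9830
End of period: [1958, 3336, 2239, 4591, 9830]
Scenario A total after 4 periods: 21954
Scenario B projection —
— Period 1 —
Births: 12700 × 0.439 = 5575
10–19: 9200 × 0.962 = 8850
20–29: 6200 × 0.958 = 5940
30–39: 12700 × 0.959 = 12179
40+: 6600 × 0.935 + 3400 × 0.256 = 6171 + 870 = 7041
End of period: [5575, 8850, 5940, 12179, 7041]
— Period 2 —
Births: 5940 × 0.439 = 2608
10–19: 5575 × 0.962 = 5363
20–29: 8850 × 0.958 = 8478
30–39: 5940 × 0.959 = 5696
40+: 12179 × 0.935 + 7041 × 0.256 = 11387 + 1802 = 13189
End of period: [2608, 5363, 8478, 5696, 13189]
— Period 3 —
Births: 8478 × 0.439 = 3722
10–19: 2608 × 0.962 = 2509
20–29: 5363 × 0.958 = 5138
30–39: 8478 × 0.959 = 8130
40+: 5696 × 0.935 + 13189 × 0.256 = 5326 + 3376 = 8702
End of period: [3722, 2509, 5138, 8130, 8702]
— Period 4 —
Births: 5138 × 0.439 = 2256
10–19: 3722 × 0.962 = 3581
20–29: 2509 × 0.958 = 2404
30–39: 5138 × 0.959 = 4927
40+: 8130 × 0.935 + 8702 × 0.256 = 7602 + 2228 = 9830
End of period: [2256, 3581, 2404, 4927, 9830]
Scenario B total after 4 periods: 22998
Difference B − A = 22998 − 21954 = 1044

1044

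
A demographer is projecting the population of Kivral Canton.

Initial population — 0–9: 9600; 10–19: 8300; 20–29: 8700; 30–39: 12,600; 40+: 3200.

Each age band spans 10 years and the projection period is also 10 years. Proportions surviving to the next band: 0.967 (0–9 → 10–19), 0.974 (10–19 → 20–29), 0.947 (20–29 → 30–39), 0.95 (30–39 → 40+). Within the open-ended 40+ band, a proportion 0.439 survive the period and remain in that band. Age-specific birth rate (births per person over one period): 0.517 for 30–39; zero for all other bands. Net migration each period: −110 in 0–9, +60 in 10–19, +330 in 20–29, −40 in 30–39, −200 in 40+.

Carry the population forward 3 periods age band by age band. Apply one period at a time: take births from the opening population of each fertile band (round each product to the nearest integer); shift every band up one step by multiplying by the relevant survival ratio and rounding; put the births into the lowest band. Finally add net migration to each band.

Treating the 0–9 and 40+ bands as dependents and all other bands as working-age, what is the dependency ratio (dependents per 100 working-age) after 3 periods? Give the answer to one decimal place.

88.8

(Groups numbered youngest = 1 to oldest = 5.)
[period 1]
Births: 12600 × 0.517 = 6514
Group 2: 9600 × 0.967 = 9283
Group 3: 8300 × 0.974 = 8084
Group 4: 8700 × 0.947 = 8239
Group 5: 12600 × 0.95 + 3200 × 0.439 = 11970 + 1405 = 13375
Net migration: Group 1 − 110 → 6404; Group 2 + 60 → 9343; Group 3 + 330 → 8414; Group 4 − 40 → 8199; Group 5 − 200 → 13175
Population now: 0–9=6404, 10–19=9343, 20–29=8414, 30–39=8199, 40+=13175
[period 2]
Births: 8199 × 0.517 = 4239
Group 2: 6404 × 0.967 = 6193
Group 3: 9343 × 0.974 = 9100
Group 4: 8414 × 0.947 = 7968
Group 5: 8199 × 0.95 + 13175 × 0.439 = 7789 + 5784 = 13573
Net migration: Group 1 − 110 → 4129; Group 2 + 60 → 6253; Group 3 + 330 → 9430; Group 4 − 40 → 7928; Group 5 − 200 → 13373
Population now: 0–9=4129, 10–19=6253, 20–29=9430, 30–39=7928, 40+=13373
[period 3]
Births: 7928 × 0.517 = 4099
Group 2: 4129 × 0.967 = 3993
Group 3: 6253 × 0.974 = 6090
Group 4: 9430 × 0.947 = 8930
Group 5: 7928 × 0.95 + 13373 × 0.439 = 7532 + 5871 = 13403
Net migration: Group 1 − 110 → 3989; Group 2 + 60 → 4053; Group 3 + 330 → 6420; Group 4 − 40 → 8890; Group 5 − 200 → 13203
Population now: 0–9=3989, 10–19=4053, 20–29=6420, 30–39=8890, 40+=13203
Dependents (band 0–9 + band 40+) = 3989 + 13203 = 17192; working-age = 19363; ratio = 17192/19363 × 100 = 88.8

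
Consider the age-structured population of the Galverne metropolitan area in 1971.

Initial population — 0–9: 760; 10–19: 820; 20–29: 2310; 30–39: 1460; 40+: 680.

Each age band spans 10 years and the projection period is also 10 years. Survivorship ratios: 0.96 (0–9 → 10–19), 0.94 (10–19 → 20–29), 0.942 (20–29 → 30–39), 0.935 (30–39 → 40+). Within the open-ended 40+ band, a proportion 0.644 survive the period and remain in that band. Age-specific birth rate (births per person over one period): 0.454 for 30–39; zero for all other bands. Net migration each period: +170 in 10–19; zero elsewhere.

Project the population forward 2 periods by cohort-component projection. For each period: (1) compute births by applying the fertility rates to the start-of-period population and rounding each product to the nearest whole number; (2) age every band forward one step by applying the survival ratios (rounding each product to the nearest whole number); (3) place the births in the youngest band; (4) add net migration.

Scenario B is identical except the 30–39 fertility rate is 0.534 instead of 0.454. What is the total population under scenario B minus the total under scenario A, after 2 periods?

287

— Period 1 —
Births: 1460 × 0.454 = 663
10–19: 760 × 0.96 = 730
20–29: 820 × 0.94 = 771
30–39: 2310 × 0.942 = 2176
40+: 1460 × 0.935 + 680 × 0.644 = 1365 + 438 = 1803
Net migration: 10–19 + 170 → 900
→ [663, 900, 771, 2176, 1803]
— Period 2 —
Births: 2176 × 0.454 = 988
10–19: 663 × 0.96 = 636
20–29: 900 × 0.94 = 846
30–39: 771 × 0.942 = 726
40+: 2176 × 0.935 + 1803 × 0.644 = 2035 + 1161 = 3196
Net migration: 10–19 + 170 → 806
→ [988, 806, 846, 726, 3196]
Scenario A total after 2 periods: 6562
Scenario B projection —
— Period 1 —
Births: 1460 × 0.534 = 780
10–19: 760 × 0.96 = 730
20–29: 820 × 0.94 = 771
30–39: 2310 × 0.942 = 2176
40+: 1460 × 0.935 + 680 × 0.644 = 1365 + 438 = 1803
Net migration: 10–19 + 170 → 900
→ [780, 900, 771, 2176, 1803]
— Period 2 —
Births: 2176 × 0.534 = 1162
10–19: 780 × 0.96 = 749
20–29: 900 × 0.94 = 846
30–39: 771 × 0.942 = 726
40+: 2176 × 0.935 + 1803 × 0.644 = 2035 + 1161 = 3196
Net migration: 10–19 + 170 → 919
→ [1162, 919, 846, 726, 3196]
Scenario B total after 2 periods: 6849
Difference B − A = 6849 − 6562 = 287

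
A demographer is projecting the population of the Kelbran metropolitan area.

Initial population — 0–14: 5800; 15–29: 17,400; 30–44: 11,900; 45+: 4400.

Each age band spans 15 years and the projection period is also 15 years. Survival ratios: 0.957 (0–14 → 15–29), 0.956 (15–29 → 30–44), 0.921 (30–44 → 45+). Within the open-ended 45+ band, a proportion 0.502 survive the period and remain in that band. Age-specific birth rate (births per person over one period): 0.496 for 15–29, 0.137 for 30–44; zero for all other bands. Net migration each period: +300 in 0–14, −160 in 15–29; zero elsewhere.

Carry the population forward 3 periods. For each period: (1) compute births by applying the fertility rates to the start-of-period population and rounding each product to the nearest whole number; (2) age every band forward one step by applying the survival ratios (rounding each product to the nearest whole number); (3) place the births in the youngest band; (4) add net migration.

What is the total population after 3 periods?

36070

Period 1:
Births: 17400 × 0.496 = 8630 ; 11900 × 0.137 = 1630 → 10260
15–29: 5800 × 0.957 = 5551
30–44: 17400 × 0.956 = 16634
45+: 11900 × 0.921 + 4400 × 0.502 = 10960 + 2209 = 13169
Net migration: 0–14 + 300 → 10560; 15–29 − 160 → 5391
→ [10560, 5391, 16634, 13169]
Period 2:
Births: 5391 × 0.496 = 2674 ; 16634 × 0.137 = 2279 → 4953
15–29: 10560 × 0.957 = 10106
30–44: 5391 × 0.956 = 5154
45+: 16634 × 0.921 + 13169 × 0.502 = 15320 + 6611 = 21931
Net migration: 0–14 + 300 → 5253; 15–29 − 160 → 9946
→ [5253, 9946, 5154, 21931]
Period 3:
Births: 9946 × 0.496 = 4933 ; 5154 × 0.137 = 706 → 5639
15–29: 5253 × 0.957 = 5027
30–44: 9946 × 0.956 = 9508
45+: 5154 × 0.921 + 21931 × 0.502 = 4747 + 11009 = 15756
Net migration: 0–14 + 300 → 5939; 15–29 − 160 → 4867
→ [5939, 4867, 9508, 15756]
Total after period 3: 5939 + 4867 + 9508 + 15756 = 36070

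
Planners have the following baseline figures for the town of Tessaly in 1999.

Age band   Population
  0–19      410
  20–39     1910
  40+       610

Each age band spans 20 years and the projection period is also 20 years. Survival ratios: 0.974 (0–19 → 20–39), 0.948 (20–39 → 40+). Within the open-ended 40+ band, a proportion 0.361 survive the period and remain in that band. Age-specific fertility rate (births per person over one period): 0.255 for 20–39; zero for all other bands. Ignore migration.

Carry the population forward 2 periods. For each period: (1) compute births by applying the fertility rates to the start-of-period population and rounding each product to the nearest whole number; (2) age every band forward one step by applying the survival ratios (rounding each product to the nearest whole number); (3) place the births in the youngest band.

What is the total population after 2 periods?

Period 1.
Births: 1910 × 0.255 = 487
20–39: 410 × 0.974 = 399
40+: 1910 × 0.948 + 610 × 0.361 = 1811 + 220 = 2031
Giving 487 / 399 / 2031.
Period 2.
Births: 399 × 0.255 = 102
20–39: 487 × 0.974 = 474
40+: 399 × 0.948 + 2031 × 0.361 = 378 + 733 = 1111
Giving 102 / 474 / 1111.
Total after period 2: 102 + 474 + 1111 = 1687

1687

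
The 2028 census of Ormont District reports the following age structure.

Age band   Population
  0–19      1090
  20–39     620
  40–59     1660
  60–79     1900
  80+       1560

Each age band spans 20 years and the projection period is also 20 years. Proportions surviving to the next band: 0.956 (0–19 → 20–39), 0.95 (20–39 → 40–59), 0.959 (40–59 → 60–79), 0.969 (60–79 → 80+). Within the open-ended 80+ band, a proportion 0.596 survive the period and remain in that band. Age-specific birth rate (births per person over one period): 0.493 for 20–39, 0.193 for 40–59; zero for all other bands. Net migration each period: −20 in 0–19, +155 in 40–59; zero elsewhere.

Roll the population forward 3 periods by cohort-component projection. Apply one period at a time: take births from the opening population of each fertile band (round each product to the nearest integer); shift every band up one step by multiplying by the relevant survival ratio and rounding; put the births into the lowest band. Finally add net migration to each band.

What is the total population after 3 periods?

Period 1.
Births: 620 × 0.493 = 306, 1660 × 0.193 = 320 → total 626
20–39: 1090 × 0.956 = 1042
40–59: 620 × 0.95 = 589
60–79: 1660 × 0.959 = 1592
80+: 1900 × 0.969 + 1560 × 0.596 = 1841 + 930 = 2771
Net migration: 0–19 − 20 → 606; 40–59 + 155 → 744
End of period: [606, 1042, 744, 1592, 2771]
Period 2.
Births: 1042 × 0.493 = 514, 744 × 0.193 = 144 → total 658
20–39: 606 × 0.956 = 579
40–59: 1042 × 0.95 = 990
60–79: 744 × 0.959 = 713
80+: 1592 × 0.969 + 2771 × 0.596 = 1543 + 1652 = 3195
Net migration: 0–19 − 20 → 638; 40–59 + 155 → 1145
End of period: [638, 579, 1145, 713, 3195]
Period 3.
Births: 579 × 0.493 = 285, 1145 × 0.193 = 221 → total 506
20–39: 638 × 0.956 = 610
40–59: 579 × 0.95 = 550
60–79: 1145 × 0.959 = 1098
80+: 713 × 0.969 + 3195 × 0.596 = 691 + 1904 = 2595
Net migration: 0–19 − 20 → 486; 40–59 + 155 → 705
End of period: [486, 610, 705, 1098, 2595]
Total after period 3: 486 + 610 + 705 + 1098 + 2595 = 5494

5494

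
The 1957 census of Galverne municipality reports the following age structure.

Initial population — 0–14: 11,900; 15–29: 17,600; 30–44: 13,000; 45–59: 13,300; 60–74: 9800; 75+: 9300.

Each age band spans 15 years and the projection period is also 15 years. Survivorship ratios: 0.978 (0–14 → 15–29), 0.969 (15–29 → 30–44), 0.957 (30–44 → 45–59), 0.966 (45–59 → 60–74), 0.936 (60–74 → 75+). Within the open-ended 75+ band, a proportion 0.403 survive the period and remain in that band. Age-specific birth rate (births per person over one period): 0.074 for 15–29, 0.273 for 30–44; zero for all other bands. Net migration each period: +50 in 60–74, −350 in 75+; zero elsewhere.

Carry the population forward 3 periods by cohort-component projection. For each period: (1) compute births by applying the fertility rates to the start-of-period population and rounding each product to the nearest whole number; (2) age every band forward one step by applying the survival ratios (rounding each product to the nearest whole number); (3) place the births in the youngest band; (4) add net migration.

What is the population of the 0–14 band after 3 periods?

After projecting period 1:
Births: 17600 × 0.074 = 1302 ; 13000 × 0.273 = 3549 — total 4851
15–29: 11900 × 0.978 = 11638
30–44: 17600 × 0.969 = 17054
45–59: 13000 × 0.957 = 12441
60–74: 13300 × 0.966 = 12848
75+: 9800 × 0.936 + 9300 × 0.403 = 9173 + 3748 = 12921
Net migration: 60–74 + 50 → 12898; 75+ − 350 → 12571
Population now: 0–14=4851, 15–29=11638, 30–44=17054, 45–59=12441, 60–74=12898, 75+=12571
After projecting period 2:
Births: 11638 × 0.074 = 861 ; 17054 × 0.273 = 4656 — total 5517
15–29: 4851 × 0.978 = 4744
30–44: 11638 × 0.969 = 11277
45–59: 17054 × 0.957 = 16321
60–74: 12441 × 0.966 = 12018
75+: 12898 × 0.936 + 12571 × 0.403 = 12073 + 5066 = 17139
Net migration: 60–74 + 50 → 12068; 75+ − 350 → 16789
Population now: 0–14=5517, 15–29=4744, 30–44=11277, 45–59=16321, 60–74=12068, 75+=16789
After projecting period 3:
Births: 4744 × 0.074 = 351 ; 11277 × 0.273 = 3079 — total 3430
15–29: 5517 × 0.978 = 5396
30–44: 4744 × 0.969 = 4597
45–59: 11277 × 0.957 = 10792
60–74: 16321 × 0.966 = 15766
75+: 12068 × 0.936 + 16789 × 0.403 = 11296 + 6766 = 18062
Net migration: 60–74 + 50 → 15816; 75+ − 350 → 17712
Population now: 0–14=3430, 15–29=5396, 30–44=4597, 45–59=10792, 60–74=15816, 75+=17712

3430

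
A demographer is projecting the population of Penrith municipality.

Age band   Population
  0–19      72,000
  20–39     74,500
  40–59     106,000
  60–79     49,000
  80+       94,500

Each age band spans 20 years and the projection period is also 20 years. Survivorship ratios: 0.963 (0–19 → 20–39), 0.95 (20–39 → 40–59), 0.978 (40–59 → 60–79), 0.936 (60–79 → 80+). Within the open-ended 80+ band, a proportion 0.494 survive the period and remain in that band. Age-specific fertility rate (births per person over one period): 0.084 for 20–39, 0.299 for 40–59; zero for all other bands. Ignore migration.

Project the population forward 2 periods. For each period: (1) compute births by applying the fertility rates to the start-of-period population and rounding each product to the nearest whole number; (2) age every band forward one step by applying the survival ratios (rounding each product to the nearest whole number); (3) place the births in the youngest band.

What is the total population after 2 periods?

341372

Call the groups 1 to 5, youngest first.
Period 1.
Births: 74500 * 0.084 = 6258, 106000 * 0.299 = 31694 → total 37952
Group 2: 72000 * 0.963 = 69336
Group 3: 74500 * 0.95 = 70775
Group 4: 106000 * 0.978 = 103668
Group 5: 49000 * 0.936 + 94500 * 0.494 = 45864 + 46683 = 92547
End of period: [37952, 69336, 70775, 103668, 92547]
Period 2.
Births: 69336 * 0.084 = 5824, 70775 * 0.299 = 21162 → total 26986
Group 2: 37952 * 0.963 = 36548
Group 3: 69336 * 0.95 = 65869
Group 4: 70775 * 0.978 = 69218
Group 5: 103668 * 0.936 + 92547 * 0.494 = 97033 + 45718 = 142751
End of period: [26986, 36548, 65869, 69218, 142751]
Total after period 2: 26986 + 36548 + 65869 + 69218 + 142751 = 341372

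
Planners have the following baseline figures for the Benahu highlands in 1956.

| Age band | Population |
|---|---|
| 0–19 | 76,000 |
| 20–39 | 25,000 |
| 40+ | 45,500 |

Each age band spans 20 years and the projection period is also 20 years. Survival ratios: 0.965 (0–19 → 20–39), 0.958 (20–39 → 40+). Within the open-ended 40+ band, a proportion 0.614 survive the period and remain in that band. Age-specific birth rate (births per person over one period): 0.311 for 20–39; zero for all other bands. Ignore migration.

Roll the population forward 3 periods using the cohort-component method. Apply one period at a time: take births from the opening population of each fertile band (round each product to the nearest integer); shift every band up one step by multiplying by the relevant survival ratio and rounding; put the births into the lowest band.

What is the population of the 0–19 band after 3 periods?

— Period 1 —
Births: 25000 * 0.311 = 7775
20–39: 76000 * 0.965 = 73340
40+: 25000 * 0.958 + 45500 * 0.614 = 23950 + 27937 = 51887
Giving 7775 / 73340 / 51887.
— Period 2 —
Births: 73340 * 0.311 = 22809
20–39: 7775 * 0.965 = 7503
40+: 73340 * 0.958 + 51887 * 0.614 = 70260 + 31859 = 102119
Giving 22809 / 7503 / 102119.
— Period 3 —
Births: 7503 * 0.311 = 2333
20–39: 22809 * 0.965 = 22011
40+: 7503 * 0.958 + 102119 * 0.614 = 7188 + 62701 = 69889
Giving 2333 / 22011 / 69889.

2333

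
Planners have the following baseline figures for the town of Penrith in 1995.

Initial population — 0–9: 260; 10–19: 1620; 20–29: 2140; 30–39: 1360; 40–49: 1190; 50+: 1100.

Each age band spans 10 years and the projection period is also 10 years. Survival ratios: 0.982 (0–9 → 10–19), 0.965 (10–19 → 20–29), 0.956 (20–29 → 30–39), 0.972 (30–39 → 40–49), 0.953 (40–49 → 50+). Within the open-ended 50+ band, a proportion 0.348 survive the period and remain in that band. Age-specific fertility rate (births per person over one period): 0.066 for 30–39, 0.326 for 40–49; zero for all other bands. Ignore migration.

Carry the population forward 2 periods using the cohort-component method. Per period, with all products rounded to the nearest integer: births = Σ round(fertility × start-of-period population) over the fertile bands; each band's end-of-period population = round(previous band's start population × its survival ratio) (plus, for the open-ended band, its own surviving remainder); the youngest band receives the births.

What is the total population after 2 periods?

(Bands numbered youngest = 1 to oldest = 6.)
Period 1.
Births: 1360 × 0.066 = 90, 1190 × 0.326 = 388 — total 478
Band 2: 260 × 0.982 = 255
Band 3: 1620 × 0.965 = 1563
Band 4: 2140 × 0.956 = 2046
Band 5: 1360 × 0.972 = 1322
Band 6: 1190 × 0.953 + 1100 × 0.348 = 1134 + 383 = 1517
End of period: [478, 255, 1563, 2046, 1322, 1517]
Period 2.
Births: 2046 × 0.066 = 135, 1322 × 0.326 = 431 — total 566
Band 2: 478 × 0.982 = 469
Band 3: 255 × 0.965 = 246
Band 4: 1563 × 0.956 = 1494
Band 5: 2046 × 0.972 = 1989
Band 6: 1322 × 0.953 + 1517 × 0.348 = 1260 + 528 = 1788
End of period: [566, 469, 246, 1494, 1989, 1788]
Total after period 2: 566 + 469 + 246 + 1494 + 1989 + 1788 = 6552

6552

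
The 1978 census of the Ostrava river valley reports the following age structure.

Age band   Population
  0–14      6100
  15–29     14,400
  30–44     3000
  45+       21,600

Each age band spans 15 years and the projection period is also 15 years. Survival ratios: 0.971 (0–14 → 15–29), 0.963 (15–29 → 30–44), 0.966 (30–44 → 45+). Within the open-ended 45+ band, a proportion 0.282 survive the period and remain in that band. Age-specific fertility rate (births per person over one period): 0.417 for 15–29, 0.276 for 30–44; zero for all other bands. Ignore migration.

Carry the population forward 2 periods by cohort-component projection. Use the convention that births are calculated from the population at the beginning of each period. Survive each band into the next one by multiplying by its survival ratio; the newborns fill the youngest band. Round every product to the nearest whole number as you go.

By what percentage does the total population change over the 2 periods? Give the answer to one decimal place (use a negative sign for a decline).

-23.4

After projecting period 1:
Births: 14400 × 0.417 = 6005, 3000 × 0.276 = 828 → 6833
15–29: 6100 × 0.971 = 5923
30–44: 14400 × 0.963 = 13867
45+: 3000 × 0.966 + 21600 × 0.282 = 2898 + 6091 = 8989
End of period: [6833, 5923, 13867, 8989]
After projecting period 2:
Births: 5923 × 0.417 = 2470, 13867 × 0.276 = 3827 → 6297
15–29: 6833 × 0.971 = 6635
30–44: 5923 × 0.963 = 5704
45+: 13867 × 0.966 + 8989 × 0.282 = 13396 + 2535 = 15931
End of period: [6297, 6635, 5704, 15931]
Total: 45100 → 34567; change = -10533; percentage change = -23.4%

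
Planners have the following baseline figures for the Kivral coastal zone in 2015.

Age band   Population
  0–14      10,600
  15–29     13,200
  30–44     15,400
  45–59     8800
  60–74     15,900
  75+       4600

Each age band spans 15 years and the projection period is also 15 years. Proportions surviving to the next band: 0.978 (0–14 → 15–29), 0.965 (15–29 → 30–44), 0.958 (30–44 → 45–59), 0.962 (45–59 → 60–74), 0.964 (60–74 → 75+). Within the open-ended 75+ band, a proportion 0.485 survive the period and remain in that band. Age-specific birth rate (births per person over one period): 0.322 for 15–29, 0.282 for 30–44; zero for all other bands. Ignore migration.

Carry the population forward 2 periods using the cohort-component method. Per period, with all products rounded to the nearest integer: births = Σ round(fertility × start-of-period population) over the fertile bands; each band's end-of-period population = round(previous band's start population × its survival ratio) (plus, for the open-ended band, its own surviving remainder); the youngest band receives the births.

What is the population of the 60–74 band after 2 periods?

— Period 1 —
Births: 13200 × 0.322 = 4250, 15400 × 0.282 = 4343 → 8593
15–29: 10600 × 0.978 = 10367
30–44: 13200 × 0.965 = 12738
45–59: 15400 × 0.958 = 14753
60–74: 8800 × 0.962 = 8466
75+: 15900 × 0.964 + 4600 × 0.485 = 15328 + 2231 = 17559
End of period: [8593, 10367, 12738, 14753, 8466, 17559]
— Period 2 —
Births: 10367 × 0.322 = 3338, 12738 × 0.282 = 3592 → 6930
15–29: 8593 × 0.978 = 8404
30–44: 10367 × 0.965 = 10004
45–59: 12738 × 0.958 = 12203
60–74: 14753 × 0.962 = 14192
75+: 8466 × 0.964 + 17559 × 0.485 = 8161 + 8516 = 16677
End of period: [6930, 8404, 10004, 12203, 14192, 16677]

14192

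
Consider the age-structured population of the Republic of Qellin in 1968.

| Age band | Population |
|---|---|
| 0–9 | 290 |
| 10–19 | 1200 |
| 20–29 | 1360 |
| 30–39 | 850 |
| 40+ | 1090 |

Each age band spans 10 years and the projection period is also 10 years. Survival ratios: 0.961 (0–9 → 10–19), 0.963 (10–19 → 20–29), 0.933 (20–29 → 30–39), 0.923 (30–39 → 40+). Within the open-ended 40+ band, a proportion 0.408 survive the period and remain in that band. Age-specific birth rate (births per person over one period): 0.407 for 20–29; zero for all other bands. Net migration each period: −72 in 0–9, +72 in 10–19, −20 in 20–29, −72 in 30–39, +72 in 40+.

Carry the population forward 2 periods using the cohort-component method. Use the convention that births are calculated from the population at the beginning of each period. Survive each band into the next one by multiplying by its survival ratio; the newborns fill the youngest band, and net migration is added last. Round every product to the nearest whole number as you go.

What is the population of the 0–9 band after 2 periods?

390

Let band 1 be 0–9 through band 5 = 40+.
Period 1.
Births: 1360 * 0.407 = 554
Band 2: 290 * 0.961 = 279
Band 3: 1200 * 0.963 = 1156
Band 4: 1360 * 0.933 = 1269
Band 5: 850 * 0.923 + 1090 * 0.408 = 785 + 445 = 1230
Net migration: Band 1 − 72 → 482; Band 2 + 72 → 351; Band 3 − 20 → 1136; Band 4 − 72 → 1197; Band 5 + 72 → 1302
Giving 482 / 351 / 1136 / 1197 / 1302.
Period 2.
Births: 1136 * 0.407 = 462
Band 2: 482 * 0.961 = 463
Band 3: 351 * 0.963 = 338
Band 4: 1136 * 0.933 = 1060
Band 5: 1197 * 0.923 + 1302 * 0.408 = 1105 + 531 = 1636
Net migration: Band 1 − 72 → 390; Band 2 + 72 → 535; Band 3 − 20 → 318; Band 4 − 72 → 988; Band 5 + 72 → 1708
Giving 390 / 535 / 318 / 988 / 1708.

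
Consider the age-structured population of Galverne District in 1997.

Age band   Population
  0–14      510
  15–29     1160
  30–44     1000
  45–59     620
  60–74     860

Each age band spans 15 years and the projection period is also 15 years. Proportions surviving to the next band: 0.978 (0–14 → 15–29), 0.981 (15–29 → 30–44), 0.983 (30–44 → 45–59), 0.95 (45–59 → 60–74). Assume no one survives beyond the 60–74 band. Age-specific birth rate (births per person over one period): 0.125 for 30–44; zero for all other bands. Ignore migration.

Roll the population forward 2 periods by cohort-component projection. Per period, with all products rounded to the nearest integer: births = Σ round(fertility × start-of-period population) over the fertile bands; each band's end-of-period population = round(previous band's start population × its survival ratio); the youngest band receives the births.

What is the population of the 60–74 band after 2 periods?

Period 1:
Births: 1000 * 0.125 = 125
15–29: 510 * 0.978 = 499
30–44: 1160 * 0.981 = 1138
45–59: 1000 * 0.983 = 983
60–74: 620 * 0.95 = 589
Population now: 0–14=125, 15–29=499, 30–44=1138, 45–59=983, 60–74=589
Period 2:
Births: 1138 * 0.125 = 142
15–29: 125 * 0.978 = 122
30–44: 499 * 0.981 = 490
45–59: 1138 * 0.983 = 1119
60–74: 983 * 0.95 = 934
Population now: 0–14=142, 15–29=122, 30–44=490, 45–59=1119, 60–74=934

934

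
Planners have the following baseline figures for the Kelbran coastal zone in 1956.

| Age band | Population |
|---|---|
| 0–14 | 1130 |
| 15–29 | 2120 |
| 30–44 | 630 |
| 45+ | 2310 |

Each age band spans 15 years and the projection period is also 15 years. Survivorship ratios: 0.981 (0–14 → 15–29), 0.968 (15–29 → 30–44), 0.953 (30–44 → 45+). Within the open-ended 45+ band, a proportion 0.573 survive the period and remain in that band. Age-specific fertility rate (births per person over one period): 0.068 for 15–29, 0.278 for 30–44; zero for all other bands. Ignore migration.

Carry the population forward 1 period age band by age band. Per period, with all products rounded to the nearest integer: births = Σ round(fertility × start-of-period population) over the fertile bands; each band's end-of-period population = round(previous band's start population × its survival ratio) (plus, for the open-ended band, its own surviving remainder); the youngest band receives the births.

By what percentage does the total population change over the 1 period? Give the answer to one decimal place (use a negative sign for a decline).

-12.7

Call the bands 1 to 4, youngest first.
— Period 1 —
Births: 2120 × 0.068 = 144  |  630 × 0.278 = 175 ⇒ total 319
Band 2: 1130 × 0.981 = 1109
Band 3: 2120 × 0.968 = 2052
Band 4: 630 × 0.953 + 2310 × 0.573 = 600 + 1324 = 1924
→ [319, 1109, 2052, 1924]
Total: 6190 → 5404; change = -786; percentage change = -12.7%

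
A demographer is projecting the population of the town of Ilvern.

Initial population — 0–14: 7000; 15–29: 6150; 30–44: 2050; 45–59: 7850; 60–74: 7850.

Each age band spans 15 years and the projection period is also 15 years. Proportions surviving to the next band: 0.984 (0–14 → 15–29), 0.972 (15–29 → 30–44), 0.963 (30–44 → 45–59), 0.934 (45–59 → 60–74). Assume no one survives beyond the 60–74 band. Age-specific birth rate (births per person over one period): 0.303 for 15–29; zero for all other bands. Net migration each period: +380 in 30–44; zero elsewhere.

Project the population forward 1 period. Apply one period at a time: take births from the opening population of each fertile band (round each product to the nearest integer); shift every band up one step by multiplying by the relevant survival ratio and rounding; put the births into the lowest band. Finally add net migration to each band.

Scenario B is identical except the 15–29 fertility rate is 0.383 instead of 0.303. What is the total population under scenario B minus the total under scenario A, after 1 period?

Let band 1 be 0–14 through band 5 = 60–74.
Period 1.
Births: 6150 × 0.303 = 1863
Band 2: 7000 × 0.984 = 6888
Band 3: 6150 × 0.972 = 5978
Band 4: 2050 × 0.963 = 1974
Band 5: 7850 × 0.934 = 7332
Net migration: Band 3 + 380 → 6358
→ [1863, 6888, 6358, 1974, 7332]
Scenario A total after 1 period: 24415
Scenario B projection —
Period 1.
Births: 6150 × 0.383 = 2355
Band 2: 7000 × 0.984 = 6888
Band 3: 6150 × 0.972 = 5978
Band 4: 2050 × 0.963 = 1974
Band 5: 7850 × 0.934 = 7332
Net migration: Band 3 + 380 → 6358
→ [2355, 6888, 6358, 1974, 7332]
Scenario B total after 1 period: 24907
Difference B − A = 24907 − 24415 = 492

492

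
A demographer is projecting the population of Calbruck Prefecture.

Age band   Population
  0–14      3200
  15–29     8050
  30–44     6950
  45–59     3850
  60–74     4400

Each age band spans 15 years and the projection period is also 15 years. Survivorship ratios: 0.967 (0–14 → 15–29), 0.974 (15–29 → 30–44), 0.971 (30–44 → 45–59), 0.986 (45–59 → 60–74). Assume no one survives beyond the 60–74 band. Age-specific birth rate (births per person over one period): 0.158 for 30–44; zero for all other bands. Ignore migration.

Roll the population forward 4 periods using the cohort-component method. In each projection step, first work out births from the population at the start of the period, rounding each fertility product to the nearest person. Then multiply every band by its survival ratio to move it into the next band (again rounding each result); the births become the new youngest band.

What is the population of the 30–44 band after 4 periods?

1167

Numbering the bands 1..5 from youngest to oldest:
— Period 1 —
Births: 6950 × 0.158 = 1098
Band 2: 3200 × 0.967 = 3094
Band 3: 8050 × 0.974 = 7841
Band 4: 6950 × 0.971 = 6748
Band 5: 3850 × 0.986 = 3796
End of period: [1098, 3094, 7841, 6748, 3796]
— Period 2 —
Births: 7841 × 0.158 = 1239
Band 2: 1098 × 0.967 = 1062
Band 3: 3094 × 0.974 = 3014
Band 4: 7841 × 0.971 = 7614
Band 5: 6748 × 0.986 = 6654
End of period: [1239, 1062, 3014, 7614, 6654]
— Period 3 —
Births: 3014 × 0.158 = 476
Band 2: 1239 × 0.967 = 1198
Band 3: 1062 × 0.974 = 1034
Band 4: 3014 × 0.971 = 2927
Band 5: 7614 × 0.986 = 7507
End of period: [476, 1198, 1034, 2927, 7507]
— Period 4 —
Births: 1034 × 0.158 = 163
Band 2: 476 × 0.967 = 460
Band 3: 1198 × 0.974 = 1167
Band 4: 1034 × 0.971 = 1004
Band 5: 2927 × 0.986 = 2886
End of period: [163, 460, 1167, 1004, 2886]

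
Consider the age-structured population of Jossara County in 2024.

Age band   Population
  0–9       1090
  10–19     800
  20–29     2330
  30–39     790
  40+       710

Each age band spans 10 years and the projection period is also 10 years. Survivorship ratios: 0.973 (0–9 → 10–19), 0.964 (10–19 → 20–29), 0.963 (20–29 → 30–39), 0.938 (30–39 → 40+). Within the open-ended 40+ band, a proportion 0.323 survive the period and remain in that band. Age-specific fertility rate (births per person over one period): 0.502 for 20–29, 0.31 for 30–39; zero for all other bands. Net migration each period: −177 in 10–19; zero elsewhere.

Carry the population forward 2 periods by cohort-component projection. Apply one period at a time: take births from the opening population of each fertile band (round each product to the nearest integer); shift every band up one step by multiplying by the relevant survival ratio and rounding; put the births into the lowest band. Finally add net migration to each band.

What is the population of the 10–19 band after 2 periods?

1200

Numbering the groups 1..5 from youngest to oldest:
— Period 1 —
Births: 2330 × 0.502 = 1170  |  790 × 0.31 = 245 → total 1415
Group 2: 1090 × 0.973 = 1061
Group 3: 800 × 0.964 = 771
Group 4: 2330 × 0.963 = 2244
Group 5: 790 × 0.938 + 710 × 0.323 = 741 + 229 = 970
Net migration: Group 2 − 177 → 884
→ [1415, 884, 771, 2244, 970]
— Period 2 —
Births: 771 × 0.502 = 387  |  2244 × 0.31 = 696 → total 1083
Group 2: 1415 × 0.973 = 1377
Group 3: 884 × 0.964 = 852
Group 4: 771 × 0.963 = 742
Group 5: 2244 × 0.938 + 970 × 0.323 = 2105 + 313 = 2418
Net migration: Group 2 − 177 → 1200
→ [1083, 1200, 852, 742, 2418]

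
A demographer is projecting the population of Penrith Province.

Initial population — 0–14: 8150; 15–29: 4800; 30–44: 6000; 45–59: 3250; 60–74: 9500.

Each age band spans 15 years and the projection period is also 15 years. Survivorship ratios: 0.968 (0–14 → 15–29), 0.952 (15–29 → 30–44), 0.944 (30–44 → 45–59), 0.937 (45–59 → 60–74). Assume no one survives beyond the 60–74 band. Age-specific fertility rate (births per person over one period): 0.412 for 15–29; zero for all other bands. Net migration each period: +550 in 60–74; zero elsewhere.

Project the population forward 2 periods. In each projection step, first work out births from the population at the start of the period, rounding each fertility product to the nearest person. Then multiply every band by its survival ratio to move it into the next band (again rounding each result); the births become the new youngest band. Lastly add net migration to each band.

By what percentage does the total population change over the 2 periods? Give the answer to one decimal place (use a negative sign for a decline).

-27.9

[period 1]
Births: 4800 × 0.412 = 1978
15–29: 8150 × 0.968 = 7889
30–44: 4800 × 0.952 = 4570
45–59: 6000 × 0.944 = 5664
60–74: 3250 × 0.937 = 3045
Net migration: 60–74 + 550 → 3595
Population now: 0–14=1978, 15–29=7889, 30–44=4570, 45–59=5664, 60–74=3595
[period 2]
Births: 7889 × 0.412 = 3250
15–29: 1978 × 0.968 = 1915
30–44: 7889 × 0.952 = 7510
45–59: 4570 × 0.944 = 4314
60–74: 5664 × 0.937 = 5307
Net migration: 60–74 + 550 → 5857
Population now: 0–14=3250, 15–29=1915, 30–44=7510, 45–59=4314, 60–74=5857
Total: 31700 → 22846; change = -8854; percentage change = -27.9%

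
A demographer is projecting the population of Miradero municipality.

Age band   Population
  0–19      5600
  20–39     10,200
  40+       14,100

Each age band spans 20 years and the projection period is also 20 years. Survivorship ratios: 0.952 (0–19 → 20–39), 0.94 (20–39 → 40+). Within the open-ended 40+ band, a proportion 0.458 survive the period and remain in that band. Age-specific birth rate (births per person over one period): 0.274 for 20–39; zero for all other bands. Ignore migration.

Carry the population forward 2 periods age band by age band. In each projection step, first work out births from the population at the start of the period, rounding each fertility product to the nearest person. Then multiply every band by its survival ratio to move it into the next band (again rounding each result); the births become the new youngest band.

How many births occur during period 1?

Numbering the groups 1..3 from youngest to oldest:
Period 1.
Births: 10200 * 0.274 = 2795
Group 2: 5600 * 0.952 = 5331
Group 3: 10200 * 0.94 + 14100 * 0.458 = 9588 + 6458 = 16046
→ [2795, 5331, 16046]

2795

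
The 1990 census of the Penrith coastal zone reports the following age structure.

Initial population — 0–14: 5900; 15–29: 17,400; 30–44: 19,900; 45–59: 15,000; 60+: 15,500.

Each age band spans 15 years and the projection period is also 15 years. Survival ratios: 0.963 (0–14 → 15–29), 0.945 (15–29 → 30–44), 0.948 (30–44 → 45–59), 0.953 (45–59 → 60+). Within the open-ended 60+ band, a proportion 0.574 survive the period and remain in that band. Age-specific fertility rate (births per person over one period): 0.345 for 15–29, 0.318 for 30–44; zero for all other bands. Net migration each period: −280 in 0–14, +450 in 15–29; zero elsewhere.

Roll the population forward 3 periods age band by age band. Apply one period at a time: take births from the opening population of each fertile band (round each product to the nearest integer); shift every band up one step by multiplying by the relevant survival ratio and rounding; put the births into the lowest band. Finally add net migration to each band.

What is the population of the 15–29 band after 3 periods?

— Period 1 —
Births: 17400 × 0.345 = 6003, 19900 × 0.318 = 6328 → 12331
15–29: 5900 × 0.963 = 5682
30–44: 17400 × 0.945 = 16443
45–59: 19900 × 0.948 = 18865
60+: 15000 × 0.953 + 15500 × 0.574 = 14295 + 8897 = 23192
Net migration: 0–14 − 280 → 12051; 15–29 + 450 → 6132
→ [12051, 6132, 16443, 18865, 23192]
— Period 2 —
Births: 6132 × 0.345 = 2116, 16443 × 0.318 = 5229 → 7345
15–29: 12051 × 0.963 = 11605
30–44: 6132 × 0.945 = 5795
45–59: 16443 × 0.948 = 15588
60+: 18865 × 0.953 + 23192 × 0.574 = 17978 + 13312 = 31290
Net migration: 0–14 − 280 → 7065; 15–29 + 450 → 12055
→ [7065, 12055, 5795, 15588, 31290]
— Period 3 —
Births: 12055 × 0.345 = 4159, 5795 × 0.318 = 1843 → 6002
15–29: 7065 × 0.963 = 6804
30–44: 12055 × 0.945 = 11392
45–59: 5795 × 0.948 = 5494
60+: 15588 × 0.953 + 31290 × 0.574 = 14855 + 17960 = 32815
Net migration: 0–14 − 280 → 5722; 15–29 + 450 → 7254
→ [5722, 7254, 11392, 5494, 32815]

7254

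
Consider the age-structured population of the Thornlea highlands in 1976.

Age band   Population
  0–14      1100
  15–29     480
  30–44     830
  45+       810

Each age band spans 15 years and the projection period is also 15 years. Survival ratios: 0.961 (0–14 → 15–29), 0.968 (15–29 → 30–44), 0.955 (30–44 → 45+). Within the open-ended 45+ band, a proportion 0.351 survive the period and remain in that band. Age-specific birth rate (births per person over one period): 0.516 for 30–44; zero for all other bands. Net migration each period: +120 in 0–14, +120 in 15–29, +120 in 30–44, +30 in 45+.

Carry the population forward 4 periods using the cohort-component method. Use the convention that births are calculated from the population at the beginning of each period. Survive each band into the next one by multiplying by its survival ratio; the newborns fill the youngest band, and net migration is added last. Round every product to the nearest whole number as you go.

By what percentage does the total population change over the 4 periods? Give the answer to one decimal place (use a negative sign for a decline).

— Period 1 —
Births: 830 × 0.516 = 428
15–29: 1100 × 0.961 = 1057
30–44: 480 × 0.968 = 465
45+: 830 × 0.955 + 810 × 0.351 = 793 + 284 = 1077
Net migration: 0–14 + 120 → 548; 15–29 + 120 → 1177; 30–44 + 120 → 585; 45+ + 30 → 1107
→ [548, 1177, 585, 1107]
— Period 2 —
Births: 585 × 0.516 = 302
15–29: 548 × 0.961 = 527
30–44: 1177 × 0.968 = 1139
45+: 585 × 0.955 + 1107 × 0.351 = 559 + 389 = 948
Net migration: 0–14 + 120 → 422; 15–29 + 120 → 647; 30–44 + 120 → 1259; 45+ + 30 → 978
→ [422, 647, 1259, 978]
— Period 3 —
Births: 1259 × 0.516 = 650
15–29: 422 × 0.961 = 406
30–44: 647 × 0.968 = 626
45+: 1259 × 0.955 + 978 × 0.351 = 1202 + 343 = 1545
Net migration: 0–14 + 120 → 770; 15–29 + 120 → 526; 30–44 + 120 → 746; 45+ + 30 → 1575
→ [770, 526, 746, 1575]
— Period 4 —
Births: 746 × 0.516 = 385
15–29: 770 × 0.961 = 740
30–44: 526 × 0.968 = 509
45+: 746 × 0.955 + 1575 × 0.351 = 712 + 553 = 1265
Net migration: 0–14 + 120 → 505; 15–29 + 120 → 860; 30–44 + 120 → 629; 45+ + 30 → 1295
→ [505, 860, 629, 1295]
Total: 3220 → 3289; change = 69; percentage change = 2.1%

2.1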